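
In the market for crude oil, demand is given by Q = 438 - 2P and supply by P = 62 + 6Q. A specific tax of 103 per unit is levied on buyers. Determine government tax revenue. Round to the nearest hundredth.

Rewriting demand in inverse form: P = 219 - 0.5Q.
Without the tax, 219 - 0.5Q = 62 + 6Q so Q* = 24.1538 and P* = 206.9231.
A tax on buyers shifts demand down by 103: (219 - 103) - 0.5Q = 62 + 6Q, so Q_t = 8.3077. Buyers pay P_b = 214.8462; sellers receive P_s = P_b - 103 = 111.8462.
Revenue is the tax times quantity traded: 103 x 8.3077 = 855.6923.

855.69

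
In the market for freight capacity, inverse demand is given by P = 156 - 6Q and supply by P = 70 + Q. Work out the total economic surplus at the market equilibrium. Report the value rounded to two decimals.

528.29

Equilibrium: 156 - 6Q = 70 + Q, so Q* = 12.2857 and P* = 82.2857.
Total surplus is the full triangle between the curves from 0 to Q*: (1/2)(12.2857)(156 - 70) = 528.2857.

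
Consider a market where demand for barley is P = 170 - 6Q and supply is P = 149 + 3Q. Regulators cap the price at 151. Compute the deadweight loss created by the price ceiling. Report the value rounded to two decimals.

12.50

Without the control, 170 - 6Q = 149 + 3Q so Q* = 2.3333 and P* = 156.
At P = 151, sellers supply (151 - 149)/3 = 0.6667 while buyers want more, so the quantity traded is 0.6667 at price 151.
The lost-trades triangle has base Q* - 0.6667 = 1.6667 and height equal to the gap between the curves at Q = 0.6667, which is 166 - 151 = 15. DWL = (1/2)(1.6667)(15) = 12.5.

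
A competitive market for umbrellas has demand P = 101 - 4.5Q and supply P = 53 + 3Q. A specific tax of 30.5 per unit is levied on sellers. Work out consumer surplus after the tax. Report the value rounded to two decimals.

12.25

Without the tax, 101 - 4.5Q = 53 + 3Q so Q* = 6.4 and P* = 72.2.
A tax on sellers shifts supply up by 30.5: 101 - 4.5Q = 53 + 3Q + 30.5, so Q_t = 2.3333. Buyers pay P_b = 90.5; sellers receive P_s = P_b - 30.5 = 60.
Consumer surplus is the triangle under demand above P_b: (1/2)(2.3333)(101 - 90.5) = 12.25.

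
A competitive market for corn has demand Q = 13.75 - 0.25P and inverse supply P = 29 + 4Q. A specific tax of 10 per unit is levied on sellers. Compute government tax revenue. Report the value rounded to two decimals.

Rewriting demand in inverse form: P = 55 - 4Q.
Pre-tax equilibrium: 55 - 4Q = 29 + 4Q gives Q* = 3.25, P* = 42.
A tax on sellers shifts supply up by 10: 55 - 4Q = 29 + 4Q + 10, so Q_t = 2. Buyers pay P_b = 47; sellers receive P_s = P_b - 10 = 37.
Tax revenue = t x Q_t = 10 x 2 = 20.

20.00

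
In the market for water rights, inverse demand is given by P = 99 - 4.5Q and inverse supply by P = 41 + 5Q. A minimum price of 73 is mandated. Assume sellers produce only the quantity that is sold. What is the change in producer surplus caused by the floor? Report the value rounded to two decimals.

Free-market equilibrium: 99 - 4.5Q = 41 + 5Q gives Q* = 6.1053, P* = 71.5263.
At the floor price 73, quantity demanded is (99 - 73)/4.5 = 5.7778; demand is the short side, so Q = 5.7778 trades at P = 73.
PS goes from (1/2)(6.1053)(30.5263) = 93.1856 to 101.4321 (computed as (73 - 41)(5.7778) - (1/2)(5)(5.7778)^2), a change of 8.2465.

8.25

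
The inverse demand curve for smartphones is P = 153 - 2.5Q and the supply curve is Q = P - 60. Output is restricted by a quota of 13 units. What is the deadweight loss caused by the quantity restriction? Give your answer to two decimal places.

Rewriting supply in inverse form: P = 60 + Q.
Without the quota, 153 - 2.5Q = 60 + Q gives Q* = 26.5714.
At Q = 13 the demand price is 153 - 2.5(13) = 120.5 and the supply price is 60 + (13) = 73.
Deadweight loss is the triangle between the curves from 13 to 26.5714: (1/2)(120.5 - 73)(26.5714 - 13) = 322.3214.

322.32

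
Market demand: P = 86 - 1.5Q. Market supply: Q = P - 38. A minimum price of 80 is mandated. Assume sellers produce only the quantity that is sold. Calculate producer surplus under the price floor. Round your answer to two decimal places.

160.00

Rewriting supply in inverse form: P = 38 + Q.
Without the control, 86 - 1.5Q = 38 + Q so Q* = 19.2 and P* = 57.2.
At P = 80, buyers demand (86 - 80)/1.5 = 4 while sellers would supply more, so the quantity traded is 4 at price 80.
The supply price at Q = 4 is 42. PS is the trapezoid between 80 and supply over [0, 4]: (1/2)[(80 - 38) + (80 - 42)](4) = 160.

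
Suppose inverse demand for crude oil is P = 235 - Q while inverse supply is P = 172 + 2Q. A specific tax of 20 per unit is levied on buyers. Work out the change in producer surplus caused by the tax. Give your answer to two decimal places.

Pre-tax equilibrium: 235 - Q = 172 + 2Q gives Q* = 21, P* = 214.
With the tax, buyers' net willingness to pay falls by 20: (235 - 20) - Q = 172 + 2Q, so Q_t = 14.3333. Buyers pay P_b = 220.6667; sellers receive P_s = P_b - 20 = 200.6667.
Producers lose the trapezoid between P_s and P* out to Q_t plus the triangle from Q_t to Q*: change in PS = 205.4444 - 441 = -235.5556.

-235.56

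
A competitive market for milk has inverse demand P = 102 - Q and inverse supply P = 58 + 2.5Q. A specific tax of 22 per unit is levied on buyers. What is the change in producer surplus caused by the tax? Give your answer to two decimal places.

-148.16

Without the tax, 102 - Q = 58 + 2.5Q so Q* = 12.5714 and P* = 89.4286.
With the tax, buyers' net willingness to pay falls by 22: (102 - 22) - Q = 58 + 2.5Q, so Q_t = 6.2857. Buyers pay P_b = 95.7143; sellers receive P_s = P_b - 22 = 73.7143.
Producers lose the trapezoid between P_s and P* out to Q_t plus the triangle from Q_t to Q*: change in PS = 49.3878 - 197.551 = -148.1633.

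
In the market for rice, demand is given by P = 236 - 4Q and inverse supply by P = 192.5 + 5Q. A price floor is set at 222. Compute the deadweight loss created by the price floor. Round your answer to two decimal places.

Free-market equilibrium: 236 - 4Q = 192.5 + 5Q gives Q* = 4.8333, P* = 216.6667.
At P = 222, buyers demand (236 - 222)/4 = 3.5 while sellers would supply more, so the quantity traded is 3.5 at price 222.
The lost-trades triangle has base Q* - 3.5 = 1.3333 and height equal to the gap between the curves at Q = 3.5, which is 222 - 210 = 12. DWL = (1/2)(1.3333)(12) = 8.

8.00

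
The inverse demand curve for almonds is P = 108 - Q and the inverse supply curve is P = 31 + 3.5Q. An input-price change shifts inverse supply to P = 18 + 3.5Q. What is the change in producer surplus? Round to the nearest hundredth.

Initial equilibrium: Q_0 = 17.1111, P_0 = 90.8889; CS_0 = (1/2)(17.1111)(17.1111) = 146.3951, PS_0 = (1/2)(17.1111)(59.8889) = 512.3827.
New equilibrium: 108 - Q = 18 + 3.5Q gives Q_1 = 20, P_1 = 88; CS_1 = 200, PS_1 = 700.
Change in producer surplus = 700 - 512.3827 = 187.6173.

187.62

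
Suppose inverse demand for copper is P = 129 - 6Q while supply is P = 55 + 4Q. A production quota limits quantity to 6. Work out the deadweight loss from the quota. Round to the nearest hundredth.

Unrestricted equilibrium: Q* = (129 - 55)/(6 + 4) = 7.4.
At Q = 6 the demand price is 129 - 6(6) = 93 and the supply price is 55 + 4(6) = 79.
Deadweight loss is the triangle between the curves from 6 to 7.4: (1/2)(93 - 79)(7.4 - 6) = 9.8.

9.80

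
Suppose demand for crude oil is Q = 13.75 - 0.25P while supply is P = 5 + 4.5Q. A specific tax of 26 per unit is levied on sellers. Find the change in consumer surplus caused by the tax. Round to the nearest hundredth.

-53.26

Rewriting demand in inverse form: P = 55 - 4Q.
Without the tax, 55 - 4Q = 5 + 4.5Q so Q* = 5.8824 and P* = 31.4706.
A tax on sellers shifts supply up by 26: 55 - 4Q = 5 + 4.5Q + 26, so Q_t = 2.8235. Buyers pay P_b = 43.7059; sellers receive P_s = P_b - 26 = 17.7059.
CS falls from (1/2)(5.8824)(23.5294) = 69.2042 to (1/2)(2.8235)(11.2941) = 15.9446, a change of -53.2595.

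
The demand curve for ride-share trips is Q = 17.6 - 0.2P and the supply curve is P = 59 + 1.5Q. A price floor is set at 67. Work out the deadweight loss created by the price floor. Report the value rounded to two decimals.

Rewriting demand in inverse form: P = 88 - 5Q.
Without the control, 88 - 5Q = 59 + 1.5Q so Q* = 4.4615 and P* = 65.6923.
At the floor price 67, quantity demanded is (88 - 67)/5 = 4.2; demand is the short side, so Q = 4.2 trades at P = 67.
The lost-trades triangle has base Q* - 4.2 = 0.2615 and height equal to the gap between the curves at Q = 4.2, which is 67 - 65.3 = 1.7. DWL = (1/2)(0.2615)(1.7) = 0.2223.

0.22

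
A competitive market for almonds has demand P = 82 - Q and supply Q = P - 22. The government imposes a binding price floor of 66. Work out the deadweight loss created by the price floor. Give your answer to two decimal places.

Rewriting supply in inverse form: P = 22 + Q.
Free-market equilibrium: 82 - Q = 22 + Q gives Q* = 30, P* = 52.
At P = 66, buyers demand (82 - 66)/1 = 16 while sellers would supply more, so the quantity traded is 16 at price 66.
At Q = 16 the demand price is 66 and the supply price is 38. Deadweight loss is the triangle between the curves from 16 to 30: (1/2)(66 - 38)(30 - 16) = 196.

196.00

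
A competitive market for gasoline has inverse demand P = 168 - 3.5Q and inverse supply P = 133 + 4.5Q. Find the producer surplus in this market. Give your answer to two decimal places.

43.07

Setting demand equal to supply, 35 = 8Q, so Q* = 4.375 and P* = 152.6875.
The supply curve's price intercept is 133, so PS = (1/2)(Q*)(P* - 133) = (1/2)(4.375)(19.6875) = 43.0664.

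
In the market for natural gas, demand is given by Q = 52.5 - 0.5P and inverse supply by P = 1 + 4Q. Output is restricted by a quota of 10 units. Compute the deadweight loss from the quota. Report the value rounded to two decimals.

Rewriting demand in inverse form: P = 105 - 2Q.
Unrestricted equilibrium: Q* = (105 - 1)/(2 + 4) = 17.3333.
At Q = 10 the demand price is 105 - 2(10) = 85 and the supply price is 1 + 4(10) = 41.
Deadweight loss is the triangle between the curves from 10 to 17.3333: (1/2)(85 - 41)(17.3333 - 10) = 161.3333.

161.33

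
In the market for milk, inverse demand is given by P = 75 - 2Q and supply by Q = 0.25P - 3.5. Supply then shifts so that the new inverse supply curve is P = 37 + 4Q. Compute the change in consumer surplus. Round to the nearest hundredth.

-63.25

Rewriting supply in inverse form: P = 14 + 4Q.
Initial equilibrium: Q_0 = 10.1667, P_0 = 54.6667; CS_0 = (1/2)(10.1667)(20.3333) = 103.3611, PS_0 = (1/2)(10.1667)(40.6667) = 206.7222.
New equilibrium: 75 - 2Q = 37 + 4Q gives Q_1 = 6.3333, P_1 = 62.3333; CS_1 = 40.1111, PS_1 = 80.2222.
Change in consumer surplus = 40.1111 - 103.3611 = -63.25.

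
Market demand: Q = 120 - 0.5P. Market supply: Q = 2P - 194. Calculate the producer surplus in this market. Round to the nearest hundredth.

Rewriting demand in inverse form: P = 240 - 2Q.
Rewriting supply in inverse form: P = 97 + 0.5Q.
Set 240 - 2Q = 97 + 0.5Q, which gives 143 = 2.5Q, so Q* = 57.2 and P* = 240 - 2(57.2) = 125.6.
The supply curve's price intercept is 97, so PS = (1/2)(Q*)(P* - 97) = (1/2)(57.2)(28.6) = 817.96.

817.96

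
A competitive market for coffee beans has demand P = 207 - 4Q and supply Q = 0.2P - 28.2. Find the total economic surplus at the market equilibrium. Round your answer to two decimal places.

Rewriting supply in inverse form: P = 141 + 5Q.
Setting demand equal to supply, 66 = 9Q, so Q* = 7.3333 and P* = 177.6667.
CS = (1/2)(7.3333)(29.3333) = 107.5556 and PS = (1/2)(7.3333)(36.6667) = 134.4444, so total surplus = 242.

242.00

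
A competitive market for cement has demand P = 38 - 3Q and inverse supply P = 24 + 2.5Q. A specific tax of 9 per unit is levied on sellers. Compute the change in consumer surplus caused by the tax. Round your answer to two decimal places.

-8.48

Pre-tax equilibrium: 38 - 3Q = 24 + 2.5Q gives Q* = 2.5455, P* = 30.3636.
With the tax, sellers need 9 more per unit: 38 - 3Q = 24 + 2.5Q + 9, so Q_t = 0.9091. Buyers pay P_b = 35.2727; sellers receive P_s = P_b - 9 = 26.2727.
CS falls from (1/2)(2.5455)(7.6364) = 9.719 to (1/2)(0.9091)(2.7273) = 1.2397, a change of -8.4793.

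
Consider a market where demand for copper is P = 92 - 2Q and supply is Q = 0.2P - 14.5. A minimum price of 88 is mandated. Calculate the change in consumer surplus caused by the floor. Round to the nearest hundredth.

-3.76

Rewriting supply in inverse form: P = 72.5 + 5Q.
Without the control, 92 - 2Q = 72.5 + 5Q so Q* = 2.7857 and P* = 86.4286.
At P = 88, buyers demand (92 - 88)/2 = 2 while sellers would supply more, so the quantity traded is 2 at price 88.
CS goes from (1/2)(2.7857)(5.5714) = 7.7602 to 4 (computed as (92 - 88)(2) - (1/2)(2)(2)^2), a change of -3.7602.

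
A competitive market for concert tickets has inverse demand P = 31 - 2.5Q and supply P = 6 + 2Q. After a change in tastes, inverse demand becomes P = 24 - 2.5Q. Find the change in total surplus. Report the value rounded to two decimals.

-33.44

Initial equilibrium: Q_0 = 5.5556, P_0 = 17.1111; CS_0 = (1/2)(5.5556)(13.8889) = 38.5802, PS_0 = (1/2)(5.5556)(11.1111) = 30.8642.
New equilibrium: 24 - 2.5Q = 6 + 2Q gives Q_1 = 4, P_1 = 14; CS_1 = 20, PS_1 = 16.
Change in total surplus = (20 + 16) - (38.5802 + 30.8642) = -33.4444.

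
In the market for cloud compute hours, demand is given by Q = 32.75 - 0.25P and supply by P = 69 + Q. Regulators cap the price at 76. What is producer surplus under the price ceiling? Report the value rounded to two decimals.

Rewriting demand in inverse form: P = 131 - 4Q.
Without the control, 131 - 4Q = 69 + Q so Q* = 12.4 and P* = 81.4.
At P = 76, sellers supply (76 - 69)/1 = 7 while buyers want more, so the quantity traded is 7 at price 76.
PS is the triangle above supply below 76: (1/2)(7)(76 - 69) = 24.5.

24.50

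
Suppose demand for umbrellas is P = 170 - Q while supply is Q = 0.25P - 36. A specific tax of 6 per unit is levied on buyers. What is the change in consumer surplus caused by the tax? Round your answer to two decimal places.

Rewriting supply in inverse form: P = 144 + 4Q.
Pre-tax equilibrium: 170 - Q = 144 + 4Q gives Q* = 5.2, P* = 164.8.
With the tax, buyers' net willingness to pay falls by 6: (170 - 6) - Q = 144 + 4Q, so Q_t = 4. Buyers pay P_b = 166; sellers receive P_s = P_b - 6 = 160.
CS falls from (1/2)(5.2)(5.2) = 13.52 to (1/2)(4)(4) = 8, a change of -5.52.

-5.52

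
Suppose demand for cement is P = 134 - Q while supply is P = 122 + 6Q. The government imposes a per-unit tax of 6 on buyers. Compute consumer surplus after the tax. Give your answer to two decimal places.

0.37

Pre-tax equilibrium: 134 - Q = 122 + 6Q gives Q* = 1.7143, P* = 132.2857.
A tax on buyers shifts demand down by 6: (134 - 6) - Q = 122 + 6Q, so Q_t = 0.8571. Buyers pay P_b = 133.1429; sellers receive P_s = P_b - 6 = 127.1429.
Consumer surplus is the triangle under demand above P_b: (1/2)(0.8571)(134 - 133.1429) = 0.3673.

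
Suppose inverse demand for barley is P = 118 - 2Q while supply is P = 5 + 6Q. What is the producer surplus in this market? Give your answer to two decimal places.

Setting demand equal to supply, 113 = 8Q, so Q* = 14.125 and P* = 89.75.
Producer surplus is the triangle above supply below P*: (1/2)(14.125)(89.75 - 5) = (1/2)(14.125)(84.75) = 598.5469.

598.55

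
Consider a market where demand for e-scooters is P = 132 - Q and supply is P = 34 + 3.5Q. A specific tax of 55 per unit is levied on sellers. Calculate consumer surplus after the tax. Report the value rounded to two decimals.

Without the tax, 132 - Q = 34 + 3.5Q so Q* = 21.7778 and P* = 110.2222.
With the tax, sellers need 55 more per unit: 132 - Q = 34 + 3.5Q + 55, so Q_t = 9.5556. Buyers pay P_b = 122.4444; sellers receive P_s = P_b - 55 = 67.4444.
Consumer surplus is the triangle under demand above P_b: (1/2)(9.5556)(132 - 122.4444) = 45.6543.

45.65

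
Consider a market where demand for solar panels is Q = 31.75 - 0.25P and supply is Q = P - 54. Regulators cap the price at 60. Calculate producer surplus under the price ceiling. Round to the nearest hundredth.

18.00

Rewriting demand in inverse form: P = 127 - 4Q.
Rewriting supply in inverse form: P = 54 + Q.
Free-market equilibrium: 127 - 4Q = 54 + Q gives Q* = 14.6, P* = 68.6.
At P = 60, sellers supply (60 - 54)/1 = 6 while buyers want more, so the quantity traded is 6 at price 60.
PS is the triangle above supply below 60: (1/2)(6)(60 - 54) = 18.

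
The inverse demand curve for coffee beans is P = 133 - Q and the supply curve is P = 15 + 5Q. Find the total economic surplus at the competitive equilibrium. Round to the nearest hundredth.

Set 133 - Q = 15 + 5Q, which gives 118 = 6Q, so Q* = 19.6667 and P* = 133 - (19.6667) = 113.3333.
CS = (1/2)(19.6667)(19.6667) = 193.3889 and PS = (1/2)(19.6667)(98.3333) = 966.9444, so total surplus = 1160.3333.

1160.33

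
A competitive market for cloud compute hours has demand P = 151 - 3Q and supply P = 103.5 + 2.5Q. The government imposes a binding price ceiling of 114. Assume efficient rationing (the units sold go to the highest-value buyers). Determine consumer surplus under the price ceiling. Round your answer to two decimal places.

Without the control, 151 - 3Q = 103.5 + 2.5Q so Q* = 8.6364 and P* = 125.0909.
At the ceiling price 114, quantity supplied is (114 - 103.5)/2.5 = 4.2; supply is the short side, so Q = 4.2 trades at P = 114.
The demand price at Q = 4.2 is 138.4. CS is the trapezoid between demand and 114 over [0, 4.2]: (1/2)[(151 - 114) + (138.4 - 114)](4.2) = 128.94.

128.94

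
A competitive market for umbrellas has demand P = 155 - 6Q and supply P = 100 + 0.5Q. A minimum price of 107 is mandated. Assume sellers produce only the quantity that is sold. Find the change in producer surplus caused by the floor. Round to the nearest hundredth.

Free-market equilibrium: 155 - 6Q = 100 + 0.5Q gives Q* = 8.4615, P* = 104.2308.
At the floor price 107, quantity demanded is (155 - 107)/6 = 8; demand is the short side, so Q = 8 trades at P = 107.
PS goes from (1/2)(8.4615)(4.2308) = 17.8994 to 40 (computed as (107 - 100)(8) - (1/2)(0.5)(8)^2), a change of 22.1006.

22.10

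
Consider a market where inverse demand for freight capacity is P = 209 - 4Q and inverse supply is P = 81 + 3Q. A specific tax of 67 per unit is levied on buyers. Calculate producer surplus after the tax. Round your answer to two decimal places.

Without the tax, 209 - 4Q = 81 + 3Q so Q* = 18.2857 and P* = 135.8571.
With the tax, buyers' net willingness to pay falls by 67: (209 - 67) - 4Q = 81 + 3Q, so Q_t = 8.7143. Buyers pay P_b = 174.1429; sellers receive P_s = P_b - 67 = 107.1429.
Producer surplus is the triangle above supply below P_s: (1/2)(8.7143)(107.1429 - 81) = 113.9082.

113.91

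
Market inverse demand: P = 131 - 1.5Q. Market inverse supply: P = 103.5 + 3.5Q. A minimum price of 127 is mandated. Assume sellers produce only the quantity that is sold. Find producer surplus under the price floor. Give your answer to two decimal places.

Free-market equilibrium: 131 - 1.5Q = 103.5 + 3.5Q gives Q* = 5.5, P* = 122.75.
At P = 127, buyers demand (131 - 127)/1.5 = 2.6667 while sellers would supply more, so the quantity traded is 2.6667 at price 127.
The supply price at Q = 2.6667 is 112.8333. PS is the trapezoid between 127 and supply over [0, 2.6667]: (1/2)[(127 - 103.5) + (127 - 112.8333)](2.6667) = 50.2222.

50.22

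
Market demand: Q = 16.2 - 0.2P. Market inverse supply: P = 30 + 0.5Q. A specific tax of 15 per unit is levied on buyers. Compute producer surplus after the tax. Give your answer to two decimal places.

10.71

Rewriting demand in inverse form: P = 81 - 5Q.
Pre-tax equilibrium: 81 - 5Q = 30 + 0.5Q gives Q* = 9.2727, P* = 34.6364.
A tax on buyers shifts demand down by 15: (81 - 15) - 5Q = 30 + 0.5Q, so Q_t = 6.5455. Buyers pay P_b = 48.2727; sellers receive P_s = P_b - 15 = 33.2727.
PS = (1/2)(Q_t)(P_s - 30) = (1/2)(6.5455)(3.2727) = 10.7107.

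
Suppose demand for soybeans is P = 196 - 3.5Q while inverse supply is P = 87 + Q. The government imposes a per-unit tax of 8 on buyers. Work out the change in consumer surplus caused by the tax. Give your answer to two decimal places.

-145.19

Without the tax, 196 - 3.5Q = 87 + Q so Q* = 24.2222 and P* = 111.2222.
With the tax, buyers' net willingness to pay falls by 8: (196 - 8) - 3.5Q = 87 + Q, so Q_t = 22.4444. Buyers pay P_b = 117.4444; sellers receive P_s = P_b - 8 = 109.4444.
CS falls from (1/2)(24.2222)(84.7778) = 1026.7531 to (1/2)(22.4444)(78.5556) = 881.5679, a change of -145.1852.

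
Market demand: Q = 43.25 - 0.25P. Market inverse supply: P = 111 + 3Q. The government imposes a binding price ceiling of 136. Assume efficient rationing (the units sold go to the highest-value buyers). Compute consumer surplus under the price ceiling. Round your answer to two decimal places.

169.44

Rewriting demand in inverse form: P = 173 - 4Q.
Without the control, 173 - 4Q = 111 + 3Q so Q* = 8.8571 and P* = 137.5714.
At P = 136, sellers supply (136 - 111)/3 = 8.3333 while buyers want more, so the quantity traded is 8.3333 at price 136.
The demand price at Q = 8.3333 is 139.6667. CS is the trapezoid between demand and 136 over [0, 8.3333]: (1/2)[(173 - 136) + (139.6667 - 136)](8.3333) = 169.4444.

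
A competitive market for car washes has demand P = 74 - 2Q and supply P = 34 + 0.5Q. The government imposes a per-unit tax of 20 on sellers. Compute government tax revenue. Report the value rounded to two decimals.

160.00

Pre-tax equilibrium: 74 - 2Q = 34 + 0.5Q gives Q* = 16, P* = 42.
A tax on sellers shifts supply up by 20: 74 - 2Q = 34 + 0.5Q + 20, so Q_t = 8. Buyers pay P_b = 58; sellers receive P_s = P_b - 20 = 38.
Revenue is the tax times quantity traded: 20 x 8 = 160.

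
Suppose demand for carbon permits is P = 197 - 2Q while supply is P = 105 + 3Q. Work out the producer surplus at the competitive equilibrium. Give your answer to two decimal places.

Setting demand equal to supply, 92 = 5Q, so Q* = 18.4 and P* = 160.2.
PS is the area between P* and the supply curve from 0 to Q*: (1/2)(18.4)(55.2) = 507.84.

507.84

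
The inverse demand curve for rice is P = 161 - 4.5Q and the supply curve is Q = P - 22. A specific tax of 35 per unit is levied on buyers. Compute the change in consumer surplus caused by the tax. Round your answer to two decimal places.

Rewriting supply in inverse form: P = 22 + Q.
Without the tax, 161 - 4.5Q = 22 + Q so Q* = 25.2727 and P* = 47.2727.
With the tax, buyers' net willingness to pay falls by 35: (161 - 35) - 4.5Q = 22 + Q, so Q_t = 18.9091. Buyers pay P_b = 75.9091; sellers receive P_s = P_b - 35 = 40.9091.
Consumers lose the trapezoid between P* and P_b out to Q_t plus the triangle from Q_t to Q*: change in CS = 804.4959 - 1437.0992 = -632.6033.

-632.60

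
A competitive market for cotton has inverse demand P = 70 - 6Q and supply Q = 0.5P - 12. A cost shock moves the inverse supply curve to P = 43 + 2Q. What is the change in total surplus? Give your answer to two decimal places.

-86.69

Rewriting supply in inverse form: P = 24 + 2Q.
Initial equilibrium: Q_0 = 5.75, P_0 = 35.5; CS_0 = (1/2)(5.75)(34.5) = 99.1875, PS_0 = (1/2)(5.75)(11.5) = 33.0625.
New equilibrium: 70 - 6Q = 43 + 2Q gives Q_1 = 3.375, P_1 = 49.75; CS_1 = 34.1719, PS_1 = 11.3906.
Change in total surplus = (34.1719 + 11.3906) - (99.1875 + 33.0625) = -86.6875.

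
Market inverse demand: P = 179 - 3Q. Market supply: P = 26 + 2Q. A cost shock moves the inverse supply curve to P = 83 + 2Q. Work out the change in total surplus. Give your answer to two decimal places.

-1419.30

Initial equilibrium: Q_0 = 30.6, P_0 = 87.2; CS_0 = (1/2)(30.6)(91.8) = 1404.54, PS_0 = (1/2)(30.6)(61.2) = 936.36.
New equilibrium: 179 - 3Q = 83 + 2Q gives Q_1 = 19.2, P_1 = 121.4; CS_1 = 552.96, PS_1 = 368.64.
Change in total surplus = (552.96 + 368.64) - (1404.54 + 936.36) = -1419.3.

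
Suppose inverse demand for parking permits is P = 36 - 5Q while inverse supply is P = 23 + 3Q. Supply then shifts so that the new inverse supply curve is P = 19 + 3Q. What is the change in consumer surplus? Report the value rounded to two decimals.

Initial equilibrium: Q_0 = 1.625, P_0 = 27.875; CS_0 = (1/2)(1.625)(8.125) = 6.6016, PS_0 = (1/2)(1.625)(4.875) = 3.9609.
New equilibrium: 36 - 5Q = 19 + 3Q gives Q_1 = 2.125, P_1 = 25.375; CS_1 = 11.2891, PS_1 = 6.7734.
Change in consumer surplus = 11.2891 - 6.6016 = 4.6875.

4.69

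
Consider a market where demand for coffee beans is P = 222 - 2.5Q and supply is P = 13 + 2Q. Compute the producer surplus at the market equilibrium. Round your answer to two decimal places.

Setting demand equal to supply, 209 = 4.5Q, so Q* = 46.4444 and P* = 105.8889.
The supply curve's price intercept is 13, so PS = (1/2)(Q*)(P* - 13) = (1/2)(46.4444)(92.8889) = 2157.0864.

2157.09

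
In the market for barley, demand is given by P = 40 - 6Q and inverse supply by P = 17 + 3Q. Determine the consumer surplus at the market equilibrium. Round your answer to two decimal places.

Equilibrium: 40 - 6Q = 17 + 3Q, so Q* = 2.5556 and P* = 24.6667.
Consumer surplus is the triangle under demand above P*: (1/2)(2.5556)(40 - 24.6667) = (1/2)(2.5556)(15.3333) = 19.5926.

19.59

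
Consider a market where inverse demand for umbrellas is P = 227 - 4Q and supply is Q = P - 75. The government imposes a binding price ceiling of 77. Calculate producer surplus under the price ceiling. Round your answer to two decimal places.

2.00

Rewriting supply in inverse form: P = 75 + Q.
Without the control, 227 - 4Q = 75 + Q so Q* = 30.4 and P* = 105.4.
At the ceiling price 77, quantity supplied is (77 - 75)/1 = 2; supply is the short side, so Q = 2 trades at P = 77.
PS is the triangle above supply below 77: (1/2)(2)(77 - 75) = 2.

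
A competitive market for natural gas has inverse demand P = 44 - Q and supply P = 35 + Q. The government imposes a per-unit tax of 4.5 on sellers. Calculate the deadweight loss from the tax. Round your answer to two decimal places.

5.06

Without the tax, 44 - Q = 35 + Q so Q* = 4.5 and P* = 39.5.
A tax on sellers shifts supply up by 4.5: 44 - Q = 35 + Q + 4.5, so Q_t = 2.25. Buyers pay P_b = 41.75; sellers receive P_s = P_b - 4.5 = 37.25.
The welfare triangle lost has base Q* - Q_t = 2.25 and height t = 4.5, so DWL = (1/2)(2.25)(4.5) = 5.0625.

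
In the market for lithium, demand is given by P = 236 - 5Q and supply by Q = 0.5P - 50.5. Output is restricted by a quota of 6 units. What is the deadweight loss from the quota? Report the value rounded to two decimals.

Rewriting supply in inverse form: P = 101 + 2Q.
Without the quota, 236 - 5Q = 101 + 2Q gives Q* = 19.2857.
At Q = 6 the demand price is 236 - 5(6) = 206 and the supply price is 101 + 2(6) = 113.
Deadweight loss is the triangle between the curves from 6 to 19.2857: (1/2)(206 - 113)(19.2857 - 6) = 617.7857.

617.79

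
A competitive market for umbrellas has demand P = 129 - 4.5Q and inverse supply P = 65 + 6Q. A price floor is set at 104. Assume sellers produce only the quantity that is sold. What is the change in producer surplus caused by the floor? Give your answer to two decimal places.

Without the control, 129 - 4.5Q = 65 + 6Q so Q* = 6.0952 and P* = 101.5714.
At P = 104, buyers demand (129 - 104)/4.5 = 5.5556 while sellers would supply more, so the quantity traded is 5.5556 at price 104.
PS goes from (1/2)(6.0952)(36.5714) = 111.4558 to 124.0741 (computed as (104 - 65)(5.5556) - (1/2)(6)(5.5556)^2), a change of 12.6183.

12.62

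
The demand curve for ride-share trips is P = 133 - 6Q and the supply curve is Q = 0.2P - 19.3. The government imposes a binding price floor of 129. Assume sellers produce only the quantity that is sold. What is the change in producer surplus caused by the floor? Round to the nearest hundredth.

-6.97

Rewriting supply in inverse form: P = 96.5 + 5Q.
Free-market equilibrium: 133 - 6Q = 96.5 + 5Q gives Q* = 3.3182, P* = 113.0909.
At P = 129, buyers demand (133 - 129)/6 = 0.6667 while sellers would supply more, so the quantity traded is 0.6667 at price 129.
PS goes from (1/2)(3.3182)(16.5909) = 27.5258 to 20.5556 (computed as (129 - 96.5)(0.6667) - (1/2)(5)(0.6667)^2), a change of -6.9703.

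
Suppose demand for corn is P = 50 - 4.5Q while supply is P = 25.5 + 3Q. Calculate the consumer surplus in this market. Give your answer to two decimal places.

Set 50 - 4.5Q = 25.5 + 3Q, which gives 24.5 = 7.5Q, so Q* = 3.2667 and P* = 50 - 4.5(3.2667) = 35.3.
The demand choke price is 50, so CS = (1/2)(Q*)(50 - P*) = (1/2)(3.2667)(14.7) = 24.01.

24.01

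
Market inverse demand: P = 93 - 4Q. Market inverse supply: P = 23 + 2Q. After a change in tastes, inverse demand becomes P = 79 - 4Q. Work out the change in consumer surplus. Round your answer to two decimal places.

-98.00

Initial equilibrium: Q_0 = 11.6667, P_0 = 46.3333; CS_0 = (1/2)(11.6667)(46.6667) = 272.2222, PS_0 = (1/2)(11.6667)(23.3333) = 136.1111.
New equilibrium: 79 - 4Q = 23 + 2Q gives Q_1 = 9.3333, P_1 = 41.6667; CS_1 = 174.2222, PS_1 = 87.1111.
Change in consumer surplus = 174.2222 - 272.2222 = -98.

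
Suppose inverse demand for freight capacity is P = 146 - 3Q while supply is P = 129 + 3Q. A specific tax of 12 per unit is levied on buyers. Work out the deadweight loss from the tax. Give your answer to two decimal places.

Pre-tax equilibrium: 146 - 3Q = 129 + 3Q gives Q* = 2.8333, P* = 137.5.
A tax on buyers shifts demand down by 12: (146 - 12) - 3Q = 129 + 3Q, so Q_t = 0.8333. Buyers pay P_b = 143.5; sellers receive P_s = P_b - 12 = 131.5.
Deadweight loss is the triangle between the curves from Q_t to Q*: (1/2)(2.8333 - 0.8333)(12) = 12.

12.00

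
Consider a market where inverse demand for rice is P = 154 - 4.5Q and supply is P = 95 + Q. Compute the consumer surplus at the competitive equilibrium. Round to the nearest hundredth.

Equilibrium: 154 - 4.5Q = 95 + Q, so Q* = 10.7273 and P* = 105.7273.
CS is the area between the demand curve and P* from 0 to Q*: (1/2)(10.7273)(48.2727) = 258.9174.

258.92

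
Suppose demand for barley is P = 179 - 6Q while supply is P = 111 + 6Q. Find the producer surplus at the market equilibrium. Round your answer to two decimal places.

96.33

Equilibrium: 179 - 6Q = 111 + 6Q, so Q* = 5.6667 and P* = 145.
Producer surplus is the triangle above supply below P*: (1/2)(5.6667)(145 - 111) = (1/2)(5.6667)(34) = 96.3333.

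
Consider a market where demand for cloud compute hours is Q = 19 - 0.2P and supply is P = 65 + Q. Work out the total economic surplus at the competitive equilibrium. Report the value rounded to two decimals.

Rewriting demand in inverse form: P = 95 - 5Q.
Equilibrium: 95 - 5Q = 65 + Q, so Q* = 5 and P* = 70.
Total surplus is the full triangle between the curves from 0 to Q*: (1/2)(5)(95 - 65) = 75.

75.00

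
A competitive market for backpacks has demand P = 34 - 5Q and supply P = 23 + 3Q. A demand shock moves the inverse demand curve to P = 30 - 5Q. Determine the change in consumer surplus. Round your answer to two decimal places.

Initial equilibrium: Q_0 = 1.375, P_0 = 27.125; CS_0 = (1/2)(1.375)(6.875) = 4.7266, PS_0 = (1/2)(1.375)(4.125) = 2.8359.
New equilibrium: 30 - 5Q = 23 + 3Q gives Q_1 = 0.875, P_1 = 25.625; CS_1 = 1.9141, PS_1 = 1.1484.
Change in consumer surplus = 1.9141 - 4.7266 = -2.8125.

-2.81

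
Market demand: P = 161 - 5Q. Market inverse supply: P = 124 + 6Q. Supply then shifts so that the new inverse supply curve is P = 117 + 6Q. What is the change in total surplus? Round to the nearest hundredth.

25.77

Initial equilibrium: Q_0 = 3.3636, P_0 = 144.1818; CS_0 = (1/2)(3.3636)(16.8182) = 28.2851, PS_0 = (1/2)(3.3636)(20.1818) = 33.9421.
New equilibrium: 161 - 5Q = 117 + 6Q gives Q_1 = 4, P_1 = 141; CS_1 = 40, PS_1 = 48.
Change in total surplus = (40 + 48) - (28.2851 + 33.9421) = 25.7727.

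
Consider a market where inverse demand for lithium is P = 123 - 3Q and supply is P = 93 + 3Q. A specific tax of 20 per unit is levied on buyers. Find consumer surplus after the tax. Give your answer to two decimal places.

Pre-tax equilibrium: 123 - 3Q = 93 + 3Q gives Q* = 5, P* = 108.
A tax on buyers shifts demand down by 20: (123 - 20) - 3Q = 93 + 3Q, so Q_t = 1.6667. Buyers pay P_b = 118; sellers receive P_s = P_b - 20 = 98.
Consumer surplus is the triangle under demand above P_b: (1/2)(1.6667)(123 - 118) = 4.1667.

4.17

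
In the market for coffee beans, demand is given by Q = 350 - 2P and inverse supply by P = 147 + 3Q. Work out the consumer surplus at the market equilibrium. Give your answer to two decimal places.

Rewriting demand in inverse form: P = 175 - 0.5Q.
Equilibrium: 175 - 0.5Q = 147 + 3Q, so Q* = 8 and P* = 171.
Consumer surplus is the triangle under demand above P*: (1/2)(8)(175 - 171) = (1/2)(8)(4) = 16.

16.00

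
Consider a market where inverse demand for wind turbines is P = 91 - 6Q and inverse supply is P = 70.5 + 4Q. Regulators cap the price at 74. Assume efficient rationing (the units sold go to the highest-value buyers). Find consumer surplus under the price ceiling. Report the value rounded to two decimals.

Free-market equilibrium: 91 - 6Q = 70.5 + 4Q gives Q* = 2.05, P* = 78.7.
At P = 74, sellers supply (74 - 70.5)/4 = 0.875 while buyers want more, so the quantity traded is 0.875 at price 74.
The demand price at Q = 0.875 is 85.75. CS is the trapezoid between demand and 74 over [0, 0.875]: (1/2)[(91 - 74) + (85.75 - 74)](0.875) = 12.5781.

12.58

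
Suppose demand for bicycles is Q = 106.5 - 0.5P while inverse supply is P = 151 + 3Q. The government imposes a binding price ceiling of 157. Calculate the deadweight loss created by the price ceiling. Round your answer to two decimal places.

Rewriting demand in inverse form: P = 213 - 2Q.
Without the control, 213 - 2Q = 151 + 3Q so Q* = 12.4 and P* = 188.2.
At P = 157, sellers supply (157 - 151)/3 = 2 while buyers want more, so the quantity traded is 2 at price 157.
At Q = 2 the demand price is 209 and the supply price is 157. Deadweight loss is the triangle between the curves from 2 to 12.4: (1/2)(209 - 157)(12.4 - 2) = 270.4.

270.40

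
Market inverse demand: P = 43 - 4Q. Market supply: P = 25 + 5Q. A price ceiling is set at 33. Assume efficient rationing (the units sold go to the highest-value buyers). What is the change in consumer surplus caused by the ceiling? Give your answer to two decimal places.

Without the control, 43 - 4Q = 25 + 5Q so Q* = 2 and P* = 35.
At the ceiling price 33, quantity supplied is (33 - 25)/5 = 1.6; supply is the short side, so Q = 1.6 trades at P = 33.
CS goes from (1/2)(2)(8) = 8 to 10.88 (computed as (43 - 33)(1.6) - (1/2)(4)(1.6)^2), a change of 2.88.

2.88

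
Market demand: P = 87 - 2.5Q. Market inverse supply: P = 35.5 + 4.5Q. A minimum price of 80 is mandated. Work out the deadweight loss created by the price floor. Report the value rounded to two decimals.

72.69

Without the control, 87 - 2.5Q = 35.5 + 4.5Q so Q* = 7.3571 and P* = 68.6071.
At the floor price 80, quantity demanded is (87 - 80)/2.5 = 2.8; demand is the short side, so Q = 2.8 trades at P = 80.
At Q = 2.8 the demand price is 80 and the supply price is 48.1. Deadweight loss is the triangle between the curves from 2.8 to 7.3571: (1/2)(80 - 48.1)(7.3571 - 2.8) = 72.6864.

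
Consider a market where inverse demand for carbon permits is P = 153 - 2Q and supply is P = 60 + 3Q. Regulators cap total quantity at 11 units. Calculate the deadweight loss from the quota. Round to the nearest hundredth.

Without the quota, 153 - 2Q = 60 + 3Q gives Q* = 18.6.
At Q = 11 the demand price is 153 - 2(11) = 131 and the supply price is 60 + 3(11) = 93.
DWL = (1/2)(gap between curves at 11) x (Q* - 11) = (1/2)(38)(7.6) = 144.4.

144.40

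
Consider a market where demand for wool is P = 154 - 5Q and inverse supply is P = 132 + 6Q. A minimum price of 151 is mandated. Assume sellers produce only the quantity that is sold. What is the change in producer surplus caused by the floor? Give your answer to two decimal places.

-1.68

Free-market equilibrium: 154 - 5Q = 132 + 6Q gives Q* = 2, P* = 144.
At the floor price 151, quantity demanded is (154 - 151)/5 = 0.6; demand is the short side, so Q = 0.6 trades at P = 151.
PS goes from (1/2)(2)(12) = 12 to 10.32 (computed as (151 - 132)(0.6) - (1/2)(6)(0.6)^2), a change of -1.68.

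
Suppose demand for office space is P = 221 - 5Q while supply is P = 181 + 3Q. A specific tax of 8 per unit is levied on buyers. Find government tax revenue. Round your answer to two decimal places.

32.00

Without the tax, 221 - 5Q = 181 + 3Q so Q* = 5 and P* = 196.
With the tax, buyers' net willingness to pay falls by 8: (221 - 8) - 5Q = 181 + 3Q, so Q_t = 4. Buyers pay P_b = 201; sellers receive P_s = P_b - 8 = 193.
Tax revenue = t x Q_t = 8 x 4 = 32.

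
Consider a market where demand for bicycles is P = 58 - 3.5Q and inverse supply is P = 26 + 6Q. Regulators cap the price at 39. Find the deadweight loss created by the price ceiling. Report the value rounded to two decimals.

6.86

Free-market equilibrium: 58 - 3.5Q = 26 + 6Q gives Q* = 3.3684, P* = 46.2105.
At P = 39, sellers supply (39 - 26)/6 = 2.1667 while buyers want more, so the quantity traded is 2.1667 at price 39.
At Q = 2.1667 the demand price is 50.4167 and the supply price is 39. Deadweight loss is the triangle between the curves from 2.1667 to 3.3684: (1/2)(50.4167 - 39)(3.3684 - 2.1667) = 6.86.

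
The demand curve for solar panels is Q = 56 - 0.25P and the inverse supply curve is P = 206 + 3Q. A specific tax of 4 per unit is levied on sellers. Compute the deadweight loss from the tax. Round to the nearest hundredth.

Rewriting demand in inverse form: P = 224 - 4Q.
Pre-tax equilibrium: 224 - 4Q = 206 + 3Q gives Q* = 2.5714, P* = 213.7143.
With the tax, sellers need 4 more per unit: 224 - 4Q = 206 + 3Q + 4, so Q_t = 2. Buyers pay P_b = 216; sellers receive P_s = P_b - 4 = 212.
Deadweight loss is the triangle between the curves from Q_t to Q*: (1/2)(2.5714 - 2)(4) = 1.1429.

1.14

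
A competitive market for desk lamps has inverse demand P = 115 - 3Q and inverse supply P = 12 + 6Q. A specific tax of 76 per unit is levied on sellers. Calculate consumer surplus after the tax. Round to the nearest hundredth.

13.50

Without the tax, 115 - 3Q = 12 + 6Q so Q* = 11.4444 and P* = 80.6667.
With the tax, sellers need 76 more per unit: 115 - 3Q = 12 + 6Q + 76, so Q_t = 3. Buyers pay P_b = 106; sellers receive P_s = P_b - 76 = 30.
CS = (1/2)(Q_t)(115 - P_b) = (1/2)(3)(9) = 13.5.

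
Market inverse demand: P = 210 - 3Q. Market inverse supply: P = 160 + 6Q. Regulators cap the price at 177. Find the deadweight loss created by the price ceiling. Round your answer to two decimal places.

Without the control, 210 - 3Q = 160 + 6Q so Q* = 5.5556 and P* = 193.3333.
At the ceiling price 177, quantity supplied is (177 - 160)/6 = 2.8333; supply is the short side, so Q = 2.8333 trades at P = 177.
The lost-trades triangle has base Q* - 2.8333 = 2.7222 and height equal to the gap between the curves at Q = 2.8333, which is 201.5 - 177 = 24.5. DWL = (1/2)(2.7222)(24.5) = 33.3472.

33.35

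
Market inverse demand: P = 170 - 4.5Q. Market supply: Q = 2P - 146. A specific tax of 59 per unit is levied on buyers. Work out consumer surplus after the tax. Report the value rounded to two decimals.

129.96

Rewriting supply in inverse form: P = 73 + 0.5Q.
Pre-tax equilibrium: 170 - 4.5Q = 73 + 0.5Q gives Q* = 19.4, P* = 82.7.
With the tax, buyers' net willingness to pay falls by 59: (170 - 59) - 4.5Q = 73 + 0.5Q, so Q_t = 7.6. Buyers pay P_b = 135.8; sellers receive P_s = P_b - 59 = 76.8.
Consumer surplus is the triangle under demand above P_b: (1/2)(7.6)(170 - 135.8) = 129.96.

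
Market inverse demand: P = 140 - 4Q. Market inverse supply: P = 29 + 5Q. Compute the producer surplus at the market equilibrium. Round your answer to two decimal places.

380.28

Setting demand equal to supply, 111 = 9Q, so Q* = 12.3333 and P* = 90.6667.
The supply curve's price intercept is 29, so PS = (1/2)(Q*)(P* - 29) = (1/2)(12.3333)(61.6667) = 380.2778.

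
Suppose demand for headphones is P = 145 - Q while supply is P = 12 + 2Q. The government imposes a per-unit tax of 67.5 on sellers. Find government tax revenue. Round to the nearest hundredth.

1473.75

Pre-tax equilibrium: 145 - Q = 12 + 2Q gives Q* = 44.3333, P* = 100.6667.
With the tax, sellers need 67.5 more per unit: 145 - Q = 12 + 2Q + 67.5, so Q_t = 21.8333. Buyers pay P_b = 123.1667; sellers receive P_s = P_b - 67.5 = 55.6667.
Revenue is the tax times quantity traded: 67.5 x 21.8333 = 1473.75.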